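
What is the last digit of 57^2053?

7

The units digit of 57^n cycles with period 4: 7, 9, 3, 1, …
2053 leaves remainder 1 on division by 4, so 57^2053 ends in 7.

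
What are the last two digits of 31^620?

01

By repeated squaring mod 100: 31^1≡31, 31^2≡61, 31^4≡21, 31^8≡41, 31^16≡81, 31^32≡61, 31^64≡21, 31^128≡41, 31^256≡81, 31^512≡61.
620 = 4 + 8 + 32 + 64 + 512, so 31^620 ≡ 21·41·61·21·61 ≡ 1 (mod 100).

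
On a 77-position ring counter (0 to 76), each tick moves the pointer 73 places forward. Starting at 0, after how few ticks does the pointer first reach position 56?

63

73⁻¹ ≡ 19 (mod 77) because 73·19 = 1387 = 18·77 + 1.
Multiplying both sides by 19: x ≡ 19·56 = 1064 ≡ 63 (mod 77).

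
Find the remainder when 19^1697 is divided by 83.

By repeated squaring mod 83: 19^1≡19, 19^2≡29, 19^4≡11, 19^8≡38, 19^16≡33, 19^32≡10, 19^64≡17, 19^128≡40, 19^256≡23, 19^512≡31, 19^1024≡48.
1697 = 1 + 32 + 128 + 512 + 1024, so 19^1697 ≡ 19·10·40·31·48 ≡ 50 (mod 83).

50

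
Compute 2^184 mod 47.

Successive squares of 2 mod 47: 2^1≡2, 2^2≡4, 2^4≡16, 2^8≡21, 2^16≡18, 2^32≡42, 2^64≡25, 2^128≡14.
184 = 8 + 16 + 32 + 128, so 2^184 ≡ 21·18·42·14 ≡ 1 (mod 47).

1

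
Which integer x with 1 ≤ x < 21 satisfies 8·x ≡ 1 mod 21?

21 = 2·8 + 5
8 = 1·5 + 3
5 = 1·3 + 2
3 = 1·2 + 1
2 = 2·1 + 0
Back-substituting gives 8·8 ≡ 1 (mod 21).

8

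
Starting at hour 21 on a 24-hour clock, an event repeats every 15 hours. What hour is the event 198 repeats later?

15

198·15 = 2970.
Dividing 2970 by 24 gives quotient 123 and remainder 18.
(21 + 18) mod 24 = 15.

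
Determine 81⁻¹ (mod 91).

9

81·9 = 729 = 8·91 + 1, so 81⁻¹ ≡ 9 (mod 91).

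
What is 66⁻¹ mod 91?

40

91 = 1·66 + 25
66 = 2·25 + 16
25 = 1·16 + 9
16 = 1·9 + 7
9 = 1·7 + 2
7 = 3·2 + 1
2 = 2·1 + 0
Back-substituting gives 66·40 ≡ 1 (mod 91).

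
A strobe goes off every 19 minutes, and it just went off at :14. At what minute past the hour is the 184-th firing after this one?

30

184·19 = 3496.
3496 − 58·60 = 16, so 3496 ≡ 16 (mod 60).
(14 + 16) mod 60 = 30.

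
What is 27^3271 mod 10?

The units digit of 27^n cycles with period 4: 7, 9, 3, 1, …
3271 mod 4 = 3, so the last digit matches 7^3 = 3.

3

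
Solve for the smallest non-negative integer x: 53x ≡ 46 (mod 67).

The inverse of 53 mod 67 is 43 (since 53·43 = 2279 ≡ 1).
So x ≡ 43·46 = 1978 ≡ 35 (mod 67).

35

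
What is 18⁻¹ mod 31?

19

31 = 1·18 + 13
18 = 1·13 + 5
13 = 2·5 + 3
5 = 1·3 + 2
3 = 1·2 + 1
2 = 2·1 + 0
Back-substituting gives 18·19 ≡ 1 (mod 31).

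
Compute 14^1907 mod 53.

Successive squares of 14 mod 53: 14^1≡14, 14^2≡37, 14^4≡44, 14^8≡28, 14^16≡42, 14^32≡15, 14^64≡13, 14^128≡10, 14^256≡47, 14^512≡36, 14^1024≡24.
1907 = 1 + 2 + 16 + 32 + 64 + 256 + 512 + 1024, so 14^1907 ≡ 14·37·42·15·13·47·36·24 ≡ 32 (mod 53).

32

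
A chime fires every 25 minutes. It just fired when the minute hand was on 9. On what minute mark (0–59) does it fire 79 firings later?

79·25 = 1975.
1975 mod 60 = 55 (since 32·60 = 1920).
(9 + 55) mod 60 = 4.

4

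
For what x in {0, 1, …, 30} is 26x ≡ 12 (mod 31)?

10

26⁻¹ ≡ 6 (mod 31) because 26·6 = 156 = 5·31 + 1.
So x ≡ 6·12 = 72 ≡ 10 (mod 31).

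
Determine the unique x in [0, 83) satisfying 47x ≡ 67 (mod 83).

The inverse of 47 mod 83 is 53 (since 47·53 = 2491 ≡ 1).
So x ≡ 53·67 = 3551 ≡ 65 (mod 83).
Check: 47·65 = 3055 = 36·83 + 67.

65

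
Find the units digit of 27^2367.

Last digits of 7^n: 7, 9, 3, 1 (period 4).
2367 leaves remainder 3 on division by 4, so 27^2367 ends in 3.

3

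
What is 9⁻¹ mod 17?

17 = 1·9 + 8
9 = 1·8 + 1
8 = 8·1 + 0
Back-substituting gives 9·2 ≡ 1 (mod 17).

2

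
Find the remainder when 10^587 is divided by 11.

Square-and-reduce mod 11: 10^1≡10, 10^2≡1, 10^4≡1, 10^8≡1, 10^16≡1, 10^32≡1, 10^64≡1, 10^128≡1, 10^256≡1, 10^512≡1.
587 = 1 + 2 + 8 + 64 + 512, so 10^587 ≡ 10·1·1·1·1 ≡ 10 (mod 11).

10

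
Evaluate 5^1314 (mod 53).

9

By repeated squaring mod 53: 5^1≡5, 5^2≡25, 5^4≡42, 5^8≡15, 5^16≡13, 5^32≡10, 5^64≡47, 5^128≡36, 5^256≡24, 5^512≡46, 5^1024≡49.
Since 1314 = 2 + 32 + 256 + 1024 in binary, 5^1314 ≡ 25·10·24·49 ≡ 9 (mod 53).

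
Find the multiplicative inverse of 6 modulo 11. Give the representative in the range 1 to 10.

2

11 = 1·6 + 5
6 = 1·5 + 1
5 = 5·1 + 0
Back-substituting gives 6·2 ≡ 1 (mod 11).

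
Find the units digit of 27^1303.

Last digits of 7^n: 7, 9, 3, 1 (period 4).
1303 leaves remainder 3 on division by 4, so 27^1303 ends in 3.

3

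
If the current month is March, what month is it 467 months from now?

February

467 = 38·12 + 11, so 467 mod 12 = 11.
March + 11 months → February.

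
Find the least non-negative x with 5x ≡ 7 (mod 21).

14

5⁻¹ ≡ 17 (mod 21) because 5·17 = 85 = 4·21 + 1.
Multiplying both sides by 17: x ≡ 17·7 = 119 ≡ 14 (mod 21).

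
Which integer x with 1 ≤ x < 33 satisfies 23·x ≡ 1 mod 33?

23

23·23 = 529 = 16·33 + 1, so 23⁻¹ ≡ 23 (mod 33).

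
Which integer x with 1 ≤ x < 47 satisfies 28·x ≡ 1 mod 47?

28·42 = 1176 = 25·47 + 1, so 28⁻¹ ≡ 42 (mod 47).

42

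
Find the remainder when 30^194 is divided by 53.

52

Square-and-reduce mod 53: 30^1≡30, 30^2≡52, 30^4≡1, 30^8≡1, 30^16≡1, 30^32≡1, 30^64≡1, 30^128≡1.
Since 194 = 2 + 64 + 128 in binary, 30^194 ≡ 52·1·1 ≡ 52 (mod 53).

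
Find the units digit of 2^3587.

8

Powers of 2 mod 10 repeat with period 4: 2, 4, 8, 6.
3587 leaves remainder 3 on division by 4, so 2^3587 ends in 8.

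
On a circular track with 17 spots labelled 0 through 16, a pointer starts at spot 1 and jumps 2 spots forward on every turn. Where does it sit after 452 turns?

452·2 = 904.
904 − 53·17 = 3, so 904 ≡ 3 (mod 17).
(1 + 3) mod 17 = 4.

4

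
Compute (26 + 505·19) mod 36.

9

505·19 = 9595.
Dividing 9595 by 36 gives quotient 266 and remainder 19.
(26 + 19) mod 36 = 9.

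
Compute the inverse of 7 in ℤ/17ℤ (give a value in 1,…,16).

7·5 = 35 = 2·17 + 1, so 7⁻¹ ≡ 5 (mod 17).

5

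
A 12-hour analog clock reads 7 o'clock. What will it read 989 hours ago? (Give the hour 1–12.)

2

989 mod 12 = 5 (since 82·12 = 984).
7 − 5 → 2 on a 12-hour dial.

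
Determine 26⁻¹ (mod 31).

26·6 = 156 = 5·31 + 1, so 26⁻¹ ≡ 6 (mod 31).

6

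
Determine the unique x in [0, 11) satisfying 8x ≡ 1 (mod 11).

7

8⁻¹ ≡ 7 (mod 11) because 8·7 = 56 = 5·11 + 1.
Multiplying both sides by 7: x ≡ 7·1 = 7 ≡ 7 (mod 11).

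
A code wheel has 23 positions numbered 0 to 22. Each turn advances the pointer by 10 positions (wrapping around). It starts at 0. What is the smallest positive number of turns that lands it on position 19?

The inverse of 10 mod 23 is 7 (since 10·7 = 70 ≡ 1).
So x ≡ 7·19 = 133 ≡ 18 (mod 23).
Check: 10·18 = 180 = 7·23 + 19.

18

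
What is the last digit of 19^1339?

Last digits of 9^n: 9, 1 (period 2).
1339 mod 2 = 1, so the last digit matches 9^1 = 9.

9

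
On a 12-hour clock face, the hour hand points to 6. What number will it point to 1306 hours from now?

1306 − 108·12 = 10, so 1306 ≡ 10 (mod 12).
6 + 10 → 4 on a 12-hour dial.

4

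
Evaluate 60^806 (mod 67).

By repeated squaring mod 67: 60^1≡60, 60^2≡49, 60^4≡56, 60^8≡54, 60^16≡35, 60^32≡19, 60^64≡26, 60^128≡6, 60^256≡36, 60^512≡23.
806 = 2 + 4 + 32 + 256 + 512, so 60^806 ≡ 49·56·19·36·23 ≡ 39 (mod 67).

39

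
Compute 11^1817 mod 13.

7

By repeated squaring mod 13: 11^1≡11, 11^2≡4, 11^4≡3, 11^8≡9, 11^16≡3, 11^32≡9, 11^64≡3, 11^128≡9, 11^256≡3, 11^512≡9, 11^1024≡3.
Since 1817 = 1 + 8 + 16 + 256 + 512 + 1024 in binary, 11^1817 ≡ 11·9·3·3·9·3 ≡ 7 (mod 13).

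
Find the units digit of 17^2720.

Powers of 7 mod 10 repeat with period 4: 7, 9, 3, 1.
2720 mod 4 = 0, so the last digit matches 7^4 = 1.

1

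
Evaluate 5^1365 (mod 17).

By repeated squaring mod 17: 5^1≡5, 5^2≡8, 5^4≡13, 5^8≡16, 5^16≡1, 5^32≡1, 5^64≡1, 5^128≡1, 5^256≡1, 5^512≡1, 5^1024≡1.
1365 = 1 + 4 + 16 + 64 + 256 + 1024, so 5^1365 ≡ 5·13·1·1·1·1 ≡ 14 (mod 17).

14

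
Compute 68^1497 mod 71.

22

Successive squares of 68 mod 71: 68^1≡68, 68^2≡9, 68^4≡10, 68^8≡29, 68^16≡60, 68^32≡50, 68^64≡15, 68^128≡12, 68^256≡2, 68^512≡4, 68^1024≡16.
Since 1497 = 1 + 8 + 16 + 64 + 128 + 256 + 1024 in binary, 68^1497 ≡ 68·29·60·15·12·2·16 ≡ 22 (mod 71).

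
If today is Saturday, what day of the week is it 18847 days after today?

Tuesday

18847 − 2692·7 = 3, so 18847 ≡ 3 (mod 7).
Saturday + 3 days → Tuesday.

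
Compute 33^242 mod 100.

89

Square-and-reduce mod 100: 33^1≡33, 33^2≡89, 33^4≡21, 33^8≡41, 33^16≡81, 33^32≡61, 33^64≡21, 33^128≡41.
Since 242 = 2 + 16 + 32 + 64 + 128 in binary, 33^242 ≡ 89·81·61·21·41 ≡ 89 (mod 100).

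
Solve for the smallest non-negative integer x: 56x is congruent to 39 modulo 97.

44

56⁻¹ ≡ 26 (mod 97) because 56·26 = 1456 = 15·97 + 1.
So x ≡ 26·39 = 1014 ≡ 44 (mod 97).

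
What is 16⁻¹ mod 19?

6

16·6 = 96 = 5·19 + 1, so 16⁻¹ ≡ 6 (mod 19).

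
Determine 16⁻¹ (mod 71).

40

71 = 4·16 + 7
16 = 2·7 + 2
7 = 3·2 + 1
2 = 2·1 + 0
Back-substituting gives 16·40 ≡ 1 (mod 71).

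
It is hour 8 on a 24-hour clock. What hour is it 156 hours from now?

Dividing 156 by 24 gives quotient 6 and remainder 12.
(8 + 12) mod 24 = 20.

20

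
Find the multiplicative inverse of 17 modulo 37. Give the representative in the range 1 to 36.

24

37 = 2·17 + 3
17 = 5·3 + 2
3 = 1·2 + 1
2 = 2·1 + 0
Back-substituting gives 17·24 ≡ 1 (mod 37).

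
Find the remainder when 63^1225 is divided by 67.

Square-and-reduce mod 67: 63^1≡63, 63^2≡16, 63^4≡55, 63^8≡10, 63^16≡33, 63^32≡17, 63^64≡21, 63^128≡39, 63^256≡47, 63^512≡65, 63^1024≡4.
Since 1225 = 1 + 8 + 64 + 128 + 1024 in binary, 63^1225 ≡ 63·10·21·39·4 ≡ 12 (mod 67).

12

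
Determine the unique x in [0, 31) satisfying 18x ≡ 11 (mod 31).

23

18⁻¹ ≡ 19 (mod 31) because 18·19 = 342 = 11·31 + 1.
Multiplying both sides by 19: x ≡ 19·11 = 209 ≡ 23 (mod 31).
Check: 18·23 = 414 = 13·31 + 11.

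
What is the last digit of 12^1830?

The units digit of 12^n cycles with period 4: 2, 4, 8, 6, …
1830 leaves remainder 2 on division by 4, so 12^1830 ends in 4.

4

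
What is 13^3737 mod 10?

3

Powers of 3 mod 10 repeat with period 4: 3, 9, 7, 1.
3737 leaves remainder 1 on division by 4, so 13^3737 ends in 3.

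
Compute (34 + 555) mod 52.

17

555 − 10·52 = 35, so 555 ≡ 35 (mod 52).
(34 + 35) mod 52 = 17.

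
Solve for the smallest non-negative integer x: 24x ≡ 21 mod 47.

The inverse of 24 mod 47 is 2 (since 24·2 = 48 ≡ 1).
Multiplying both sides by 2: x ≡ 2·21 = 42 ≡ 42 (mod 47).

42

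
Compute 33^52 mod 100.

Successive squares of 33 mod 100: 33^1≡33, 33^2≡89, 33^4≡21, 33^8≡41, 33^16≡81, 33^32≡61.
52 = 4 + 16 + 32, so 33^52 ≡ 21·81·61 ≡ 61 (mod 100).

61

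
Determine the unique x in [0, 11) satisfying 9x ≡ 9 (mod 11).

9⁻¹ ≡ 5 (mod 11) because 9·5 = 45 = 4·11 + 1.
Multiplying both sides by 5: x ≡ 5·9 = 45 ≡ 1 (mod 11).

1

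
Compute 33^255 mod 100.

57

Successive squares of 33 mod 100: 33^1≡33, 33^2≡89, 33^4≡21, 33^8≡41, 33^16≡81, 33^32≡61, 33^64≡21, 33^128≡41.
255 = 1 + 2 + 4 + 8 + 16 + 32 + 64 + 128, so 33^255 ≡ 33·89·21·41·81·61·21·41 ≡ 57 (mod 100).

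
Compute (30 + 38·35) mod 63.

37

38·35 = 1330.
1330 mod 63 = 7 (since 21·63 = 1323).
(30 + 7) mod 63 = 37.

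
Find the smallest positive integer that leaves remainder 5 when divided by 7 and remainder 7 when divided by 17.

75

x ≡ 5 (mod 7) gives x ∈ {5, 12, 19, 26, 33, 40, 47, 54, …}.
The first of these with x mod 17 = 7 is 75.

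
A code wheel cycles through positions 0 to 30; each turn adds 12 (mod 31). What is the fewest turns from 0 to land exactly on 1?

13

12·13 = 156 = 5·31 + 1, so 12⁻¹ ≡ 13 (mod 31).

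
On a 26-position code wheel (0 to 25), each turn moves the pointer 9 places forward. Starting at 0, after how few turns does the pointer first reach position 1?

3

9⁻¹ ≡ 3 (mod 26) because 9·3 = 27 = 1·26 + 1.
Multiplying both sides by 3: x ≡ 3·1 = 3 ≡ 3 (mod 26).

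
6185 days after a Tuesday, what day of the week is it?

Saturday

6185 − 883·7 = 4, so 6185 ≡ 4 (mod 7).
Tuesday + 4 days → Saturday.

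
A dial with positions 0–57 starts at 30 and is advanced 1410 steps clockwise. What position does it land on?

48

1410 mod 58 = 18 (since 24·58 = 1392).
(30 + 18) mod 58 = 48.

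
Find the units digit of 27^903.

Last digits of 7^n: 7, 9, 3, 1 (period 4).
903 mod 4 = 3, so the last digit matches 7^3 = 3.

3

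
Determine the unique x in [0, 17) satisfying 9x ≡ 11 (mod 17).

9⁻¹ ≡ 2 (mod 17) because 9·2 = 18 = 1·17 + 1.
Multiplying both sides by 2: x ≡ 2·11 = 22 ≡ 5 (mod 17).
Check: 9·5 = 45 = 2·17 + 11.

5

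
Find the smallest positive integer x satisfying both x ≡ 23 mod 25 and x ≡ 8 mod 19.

198

x ≡ 8 (mod 19) gives x ∈ {8, 27, 46, 65, 84, 103, 122, 141, …}.
The first of these with x mod 25 = 23 is 198.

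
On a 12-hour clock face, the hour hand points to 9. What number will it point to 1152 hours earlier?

Dividing 1152 by 12 gives quotient 96 and remainder 0.
9 − 0 → 9 on a 12-hour dial.

9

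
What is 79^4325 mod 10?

9

Powers of 9 mod 10 repeat with period 2: 9, 1.
4325 leaves remainder 1 on division by 2, so 79^4325 ends in 9.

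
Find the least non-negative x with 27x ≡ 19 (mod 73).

71

The inverse of 27 mod 73 is 46 (since 27·46 = 1242 ≡ 1).
So x ≡ 46·19 = 874 ≡ 71 (mod 73).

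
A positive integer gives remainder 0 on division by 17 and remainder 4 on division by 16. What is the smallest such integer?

68

x ≡ 4 (mod 16) gives x ∈ {4, 20, 36, 52, 68}.
The first of these with x mod 17 = 0 is 68.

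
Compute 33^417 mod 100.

By repeated squaring mod 100: 33^1≡33, 33^2≡89, 33^4≡21, 33^8≡41, 33^16≡81, 33^32≡61, 33^64≡21, 33^128≡41, 33^256≡81.
417 = 1 + 32 + 128 + 256, so 33^417 ≡ 33·61·41·81 ≡ 73 (mod 100).

73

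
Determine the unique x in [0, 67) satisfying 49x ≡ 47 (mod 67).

The inverse of 49 mod 67 is 26 (since 49·26 = 1274 ≡ 1).
So x ≡ 26·47 = 1222 ≡ 16 (mod 67).
Check: 49·16 = 784 = 11·67 + 47.

16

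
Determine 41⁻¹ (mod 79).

79 = 1·41 + 38
41 = 1·38 + 3
38 = 12·3 + 2
3 = 1·2 + 1
2 = 2·1 + 0
Back-substituting gives 41·27 ≡ 1 (mod 79).

27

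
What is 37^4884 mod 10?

The units digit of 37^n cycles with period 4: 7, 9, 3, 1, …
4884 mod 4 = 0, so the last digit matches 7^4 = 1.

1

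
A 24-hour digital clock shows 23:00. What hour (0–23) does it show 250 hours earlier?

250 mod 24 = 10 (since 10·24 = 240).
(23 − 10) mod 24 = 13.

13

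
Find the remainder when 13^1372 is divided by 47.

14

Successive squares of 13 mod 47: 13^1≡13, 13^2≡28, 13^4≡32, 13^8≡37, 13^16≡6, 13^32≡36, 13^64≡27, 13^128≡24, 13^256≡12, 13^512≡3, 13^1024≡9.
Since 1372 = 4 + 8 + 16 + 64 + 256 + 1024 in binary, 13^1372 ≡ 32·37·6·27·12·9 ≡ 14 (mod 47).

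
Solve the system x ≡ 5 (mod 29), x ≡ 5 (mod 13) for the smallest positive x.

Since 13·9 ≡ 1 (mod 29), take x = 5 + 13·((5−5)·9 mod 29) = 5 + 13·0 = 5.
Check: 5 mod 29 = 5, 5 mod 13 = 5.

5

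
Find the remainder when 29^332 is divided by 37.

10

By repeated squaring mod 37: 29^1≡29, 29^2≡27, 29^4≡26, 29^8≡10, 29^16≡26, 29^32≡10, 29^64≡26, 29^128≡10, 29^256≡26.
Since 332 = 4 + 8 + 64 + 256 in binary, 29^332 ≡ 26·10·26·26 ≡ 10 (mod 37).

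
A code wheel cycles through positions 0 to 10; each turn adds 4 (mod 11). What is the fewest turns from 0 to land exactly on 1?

4·3 = 12 = 1·11 + 1, so 4⁻¹ ≡ 3 (mod 11).

3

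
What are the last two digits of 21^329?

81

By repeated squaring mod 100: 21^1≡21, 21^2≡41, 21^4≡81, 21^8≡61, 21^16≡21, 21^32≡41, 21^64≡81, 21^128≡61, 21^256≡21.
Since 329 = 1 + 8 + 64 + 256 in binary, 21^329 ≡ 21·61·81·21 ≡ 81 (mod 100).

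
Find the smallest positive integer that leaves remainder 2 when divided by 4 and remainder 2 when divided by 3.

Since 3·3 ≡ 1 (mod 4), take x = 2 + 3·((2−2)·3 mod 4) = 2 + 3·0 = 2.
Check: 2 mod 4 = 2, 2 mod 3 = 2.

2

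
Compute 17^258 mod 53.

42

Successive squares of 17 mod 53: 17^1≡17, 17^2≡24, 17^4≡46, 17^8≡49, 17^16≡16, 17^32≡44, 17^64≡28, 17^128≡42, 17^256≡15.
Since 258 = 2 + 256 in binary, 17^258 ≡ 24·15 ≡ 42 (mod 53).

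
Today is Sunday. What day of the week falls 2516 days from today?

Wednesday

2516 = 359·7 + 3, so 2516 mod 7 = 3.
Sunday + 3 days → Wednesday.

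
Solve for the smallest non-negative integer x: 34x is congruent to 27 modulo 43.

34⁻¹ ≡ 19 (mod 43) because 34·19 = 646 = 15·43 + 1.
Multiplying both sides by 19: x ≡ 19·27 = 513 ≡ 40 (mod 43).

40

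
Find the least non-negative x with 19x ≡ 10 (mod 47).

3

19⁻¹ ≡ 5 (mod 47) because 19·5 = 95 = 2·47 + 1.
Multiplying both sides by 5: x ≡ 5·10 = 50 ≡ 3 (mod 47).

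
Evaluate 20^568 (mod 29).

Successive squares of 20 mod 29: 20^1≡20, 20^2≡23, 20^4≡7, 20^8≡20, 20^16≡23, 20^32≡7, 20^64≡20, 20^128≡23, 20^256≡7, 20^512≡20.
568 = 8 + 16 + 32 + 512, so 20^568 ≡ 20·23·7·20 ≡ 20 (mod 29).

20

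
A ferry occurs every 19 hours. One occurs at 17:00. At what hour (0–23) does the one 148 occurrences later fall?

148·19 = 2812.
2812 − 117·24 = 4, so 2812 ≡ 4 (mod 24).
(17 + 4) mod 24 = 21.

21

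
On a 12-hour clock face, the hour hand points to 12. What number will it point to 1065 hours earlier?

1065 − 88·12 = 9, so 1065 ≡ 9 (mod 12).
12 − 9 → 3 on a 12-hour dial.

3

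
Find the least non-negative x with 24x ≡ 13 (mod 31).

24⁻¹ ≡ 22 (mod 31) because 24·22 = 528 = 17·31 + 1.
So x ≡ 22·13 = 286 ≡ 7 (mod 31).

7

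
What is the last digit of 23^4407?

7

Last digits of 3^n: 3, 9, 7, 1 (period 4).
4407 leaves remainder 3 on division by 4, so 23^4407 ends in 7.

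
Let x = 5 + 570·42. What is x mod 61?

33

570·42 = 23940.
23940 − 392·61 = 28, so 23940 ≡ 28 (mod 61).
(5 + 28) mod 61 = 33.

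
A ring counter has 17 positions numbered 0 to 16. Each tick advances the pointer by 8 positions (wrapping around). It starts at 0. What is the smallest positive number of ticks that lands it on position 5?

The inverse of 8 mod 17 is 15 (since 8·15 = 120 ≡ 1).
Multiplying both sides by 15: x ≡ 15·5 = 75 ≡ 7 (mod 17).

7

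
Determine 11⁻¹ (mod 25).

25 = 2·11 + 3
11 = 3·3 + 2
3 = 1·2 + 1
2 = 2·1 + 0
Back-substituting gives 11·16 ≡ 1 (mod 25).

16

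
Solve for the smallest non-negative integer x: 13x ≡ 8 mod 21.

The inverse of 13 mod 21 is 13 (since 13·13 = 169 ≡ 1).
So x ≡ 13·8 = 104 ≡ 20 (mod 21).
Check: 13·20 = 260 = 12·21 + 8.

20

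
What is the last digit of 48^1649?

Powers of 8 mod 10 repeat with period 4: 8, 4, 2, 6.
1649 mod 4 = 1, so the last digit matches 8^1 = 8.

8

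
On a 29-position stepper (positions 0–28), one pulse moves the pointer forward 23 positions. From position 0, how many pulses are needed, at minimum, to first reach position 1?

24

23·24 = 552 = 19·29 + 1, so 23⁻¹ ≡ 24 (mod 29).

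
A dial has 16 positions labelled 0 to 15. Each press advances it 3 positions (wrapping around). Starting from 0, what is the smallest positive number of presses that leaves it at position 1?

11

3·11 = 33 = 2·16 + 1, so 3⁻¹ ≡ 11 (mod 16).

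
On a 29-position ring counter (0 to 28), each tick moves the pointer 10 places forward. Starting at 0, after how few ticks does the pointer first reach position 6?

10⁻¹ ≡ 3 (mod 29) because 10·3 = 30 = 1·29 + 1.
So x ≡ 3·6 = 18 ≡ 18 (mod 29).

18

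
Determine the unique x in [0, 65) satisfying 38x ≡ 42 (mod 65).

38⁻¹ ≡ 12 (mod 65) because 38·12 = 456 = 7·65 + 1.
Multiplying both sides by 12: x ≡ 12·42 = 504 ≡ 49 (mod 65).
Check: 38·49 = 1862 = 28·65 + 42.

49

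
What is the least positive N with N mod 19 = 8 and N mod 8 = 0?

Since 8·12 ≡ 1 (mod 19), take x = 0 + 8·((8−0)·12 mod 19) = 0 + 8·1 = 8.
Check: 8 mod 19 = 8, 8 mod 8 = 0.

8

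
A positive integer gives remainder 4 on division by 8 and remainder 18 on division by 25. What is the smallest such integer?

x ≡ 4 (mod 8) gives x ∈ {4, 12, 20, 28, 36, 44, 52, 60, …}.
The first of these with x mod 25 = 18 is 68.

68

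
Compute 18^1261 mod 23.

Square-and-reduce mod 23: 18^1≡18, 18^2≡2, 18^4≡4, 18^8≡16, 18^16≡3, 18^32≡9, 18^64≡12, 18^128≡6, 18^256≡13, 18^512≡8, 18^1024≡18.
1261 = 1 + 4 + 8 + 32 + 64 + 128 + 1024, so 18^1261 ≡ 18·4·16·9·12·6·18 ≡ 6 (mod 23).

6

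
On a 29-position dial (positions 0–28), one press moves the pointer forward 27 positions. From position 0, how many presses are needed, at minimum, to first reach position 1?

14

29 = 1·27 + 2
27 = 13·2 + 1
2 = 2·1 + 0
Back-substituting gives 27·14 ≡ 1 (mod 29).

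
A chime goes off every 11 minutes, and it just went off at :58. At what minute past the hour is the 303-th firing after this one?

31

303·11 = 3333.
Dividing 3333 by 60 gives quotient 55 and remainder 33.
(58 + 33) mod 60 = 31.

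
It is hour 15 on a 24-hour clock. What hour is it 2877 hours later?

12

2877 mod 24 = 21 (since 119·24 = 2856).
(15 + 21) mod 24 = 12.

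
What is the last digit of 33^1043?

The units digit of 33^n cycles with period 4: 3, 9, 7, 1, …
1043 mod 4 = 3, so the last digit matches 3^3 = 7.

7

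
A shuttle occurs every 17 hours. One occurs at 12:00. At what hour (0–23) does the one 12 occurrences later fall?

12·17 = 204.
204 = 8·24 + 12, so 204 mod 24 = 12.
(12 + 12) mod 24 = 0.

0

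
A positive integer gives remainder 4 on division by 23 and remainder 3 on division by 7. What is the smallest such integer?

x ≡ 3 (mod 7) gives x ∈ {3, 10, 17, 24, 31, 38, 45, 52, …}.
The first of these with x mod 23 = 4 is 73.

73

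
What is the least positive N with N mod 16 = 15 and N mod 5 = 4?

79

x ≡ 4 (mod 5) gives x ∈ {4, 9, 14, 19, 24, 29, 34, 39, …}.
The first of these with x mod 16 = 15 is 79.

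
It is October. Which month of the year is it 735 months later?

735 = 61·12 + 3, so 735 mod 12 = 3.
October + 3 months → January.

January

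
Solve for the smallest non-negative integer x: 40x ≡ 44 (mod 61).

40⁻¹ ≡ 29 (mod 61) because 40·29 = 1160 = 19·61 + 1.
Multiplying both sides by 29: x ≡ 29·44 = 1276 ≡ 56 (mod 61).
Check: 40·56 = 2240 = 36·61 + 44.

56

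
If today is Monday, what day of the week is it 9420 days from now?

9420 mod 7 = 5 (since 1345·7 = 9415).
Monday + 5 days → Saturday.

Saturday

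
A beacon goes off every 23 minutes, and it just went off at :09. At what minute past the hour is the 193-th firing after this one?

193·23 = 4439.
4439 − 73·60 = 59, so 4439 ≡ 59 (mod 60).
(9 + 59) mod 60 = 8.

8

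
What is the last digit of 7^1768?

The units digit of 7^n cycles with period 4: 7, 9, 3, 1, …
1768 leaves remainder 0 on division by 4, so 7^1768 ends in 1.

1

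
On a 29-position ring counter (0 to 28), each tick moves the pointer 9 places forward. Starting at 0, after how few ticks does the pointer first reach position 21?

9⁻¹ ≡ 13 (mod 29) because 9·13 = 117 = 4·29 + 1.
So x ≡ 13·21 = 273 ≡ 12 (mod 29).

12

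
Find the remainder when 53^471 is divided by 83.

Successive squares of 53 mod 83: 53^1≡53, 53^2≡70, 53^4≡3, 53^8≡9, 53^16≡81, 53^32≡4, 53^64≡16, 53^128≡7, 53^256≡49.
Since 471 = 1 + 2 + 4 + 16 + 64 + 128 + 256 in binary, 53^471 ≡ 53·70·3·81·16·7·49 ≡ 6 (mod 83).

6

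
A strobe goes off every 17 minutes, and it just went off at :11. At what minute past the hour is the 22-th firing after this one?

22·17 = 374.
374 mod 60 = 14 (since 6·60 = 360).
(11 + 14) mod 60 = 25.

25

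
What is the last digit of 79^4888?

The units digit of 79^n cycles with period 2: 9, 1, …
4888 leaves remainder 0 on division by 2, so 79^4888 ends in 1.

1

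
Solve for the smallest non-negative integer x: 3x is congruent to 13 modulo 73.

3⁻¹ ≡ 49 (mod 73) because 3·49 = 147 = 2·73 + 1.
Multiplying both sides by 49: x ≡ 49·13 = 637 ≡ 53 (mod 73).
Check: 3·53 = 159 = 2·73 + 13.

53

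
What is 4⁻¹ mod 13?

13 = 3·4 + 1
4 = 4·1 + 0
Back-substituting gives 4·10 ≡ 1 (mod 13).

10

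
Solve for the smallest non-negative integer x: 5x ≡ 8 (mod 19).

13

5⁻¹ ≡ 4 (mod 19) because 5·4 = 20 = 1·19 + 1.
Multiplying both sides by 4: x ≡ 4·8 = 32 ≡ 13 (mod 19).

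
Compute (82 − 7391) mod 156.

23

7391 = 47·156 + 59, so 7391 mod 156 = 59.
(82 − 59) mod 156 = 23.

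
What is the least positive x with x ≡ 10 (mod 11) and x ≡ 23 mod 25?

x ≡ 10 (mod 11) gives x ∈ {10, 21, 32, 43, 54, 65, 76, 87, …}.
The first of these with x mod 25 = 23 is 98.

98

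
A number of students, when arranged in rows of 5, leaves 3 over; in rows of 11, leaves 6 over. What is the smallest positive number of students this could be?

x ≡ 3 (mod 5) gives x ∈ {3, 8, 13, 18, 23, 28}.
The first of these with x mod 11 = 6 is 28.

28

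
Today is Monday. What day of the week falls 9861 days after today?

Dividing 9861 by 7 gives quotient 1408 and remainder 5.
Monday + 5 days → Saturday.

Saturday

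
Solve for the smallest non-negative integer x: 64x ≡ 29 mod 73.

64⁻¹ ≡ 8 (mod 73) because 64·8 = 512 = 7·73 + 1.
So x ≡ 8·29 = 232 ≡ 13 (mod 73).
Check: 64·13 = 832 = 11·73 + 29.

13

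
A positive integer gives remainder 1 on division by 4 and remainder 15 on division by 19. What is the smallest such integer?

x ≡ 1 (mod 4) gives x ∈ {1, 5, 9, 13, 17, 21, 25, 29, …}.
The first of these with x mod 19 = 15 is 53.

53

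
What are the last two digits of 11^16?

Square-and-reduce mod 100: 11^1≡11, 11^2≡21, 11^4≡41, 11^8≡81, 11^16≡61.
Since 16 = 16 in binary, 11^16 ≡ 61 ≡ 61 (mod 100).

61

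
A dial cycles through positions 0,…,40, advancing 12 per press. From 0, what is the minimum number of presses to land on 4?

14

12⁻¹ ≡ 24 (mod 41) because 12·24 = 288 = 7·41 + 1.
So x ≡ 24·4 = 96 ≡ 14 (mod 41).
Check: 12·14 = 168 = 4·41 + 4.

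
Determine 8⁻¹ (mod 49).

8·43 = 344 = 7·49 + 1, so 8⁻¹ ≡ 43 (mod 49).

43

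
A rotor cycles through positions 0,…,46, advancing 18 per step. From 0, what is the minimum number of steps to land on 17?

The inverse of 18 mod 47 is 34 (since 18·34 = 612 ≡ 1).
So x ≡ 34·17 = 578 ≡ 14 (mod 47).

14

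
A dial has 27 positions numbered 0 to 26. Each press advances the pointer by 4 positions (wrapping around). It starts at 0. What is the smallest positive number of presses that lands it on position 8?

4⁻¹ ≡ 7 (mod 27) because 4·7 = 28 = 1·27 + 1.
So x ≡ 7·8 = 56 ≡ 2 (mod 27).

2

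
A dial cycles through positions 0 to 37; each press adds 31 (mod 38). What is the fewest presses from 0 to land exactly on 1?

27

38 = 1·31 + 7
31 = 4·7 + 3
7 = 2·3 + 1
3 = 3·1 + 0
Back-substituting gives 31·27 ≡ 1 (mod 38).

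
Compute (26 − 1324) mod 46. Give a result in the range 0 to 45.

36

1324 − 28·46 = 36, so 1324 ≡ 36 (mod 46).
(26 − 36) mod 46 = 36.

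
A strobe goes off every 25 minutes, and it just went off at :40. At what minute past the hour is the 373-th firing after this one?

5

373·25 = 9325.
9325 = 155·60 + 25, so 9325 mod 60 = 25.
(40 + 25) mod 60 = 5.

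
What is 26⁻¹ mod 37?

37 = 1·26 + 11
26 = 2·11 + 4
11 = 2·4 + 3
4 = 1·3 + 1
3 = 3·1 + 0
Back-substituting gives 26·10 ≡ 1 (mod 37).

10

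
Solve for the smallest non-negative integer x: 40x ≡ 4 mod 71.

64

The inverse of 40 mod 71 is 16 (since 40·16 = 640 ≡ 1).
So x ≡ 16·4 = 64 ≡ 64 (mod 71).
Check: 40·64 = 2560 = 36·71 + 4.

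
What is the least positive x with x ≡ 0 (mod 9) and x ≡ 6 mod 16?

54

Since 16·4 ≡ 1 (mod 9), take x = 6 + 16·((0−6)·4 mod 9) = 6 + 16·3 = 54.
Check: 54 mod 9 = 0, 54 mod 16 = 6.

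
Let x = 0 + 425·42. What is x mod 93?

87

425·42 = 17850.
17850 mod 93 = 87 (since 191·93 = 17763).
(0 + 87) mod 93 = 87.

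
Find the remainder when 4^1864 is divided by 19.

Square-and-reduce mod 19: 4^1≡4, 4^2≡16, 4^4≡9, 4^8≡5, 4^16≡6, 4^32≡17, 4^64≡4, 4^128≡16, 4^256≡9, 4^512≡5, 4^1024≡6.
Since 1864 = 8 + 64 + 256 + 512 + 1024 in binary, 4^1864 ≡ 5·4·9·5·6 ≡ 4 (mod 19).

4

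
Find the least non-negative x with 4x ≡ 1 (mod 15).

The inverse of 4 mod 15 is 4 (since 4·4 = 16 ≡ 1).
Multiplying both sides by 4: x ≡ 4·1 = 4 ≡ 4 (mod 15).

4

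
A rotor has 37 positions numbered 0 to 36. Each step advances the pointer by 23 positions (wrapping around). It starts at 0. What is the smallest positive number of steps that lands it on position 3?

13

The inverse of 23 mod 37 is 29 (since 23·29 = 667 ≡ 1).
So x ≡ 29·3 = 87 ≡ 13 (mod 37).
Check: 23·13 = 299 = 8·37 + 3.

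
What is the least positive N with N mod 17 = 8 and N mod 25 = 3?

x ≡ 8 (mod 17) gives x ∈ {8, 25, 42, 59, 76, 93, 110, 127, …}.
The first of these with x mod 25 = 3 is 178.

178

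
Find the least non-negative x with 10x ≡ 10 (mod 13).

The inverse of 10 mod 13 is 4 (since 10·4 = 40 ≡ 1).
Multiplying both sides by 4: x ≡ 4·10 = 40 ≡ 1 (mod 13).

1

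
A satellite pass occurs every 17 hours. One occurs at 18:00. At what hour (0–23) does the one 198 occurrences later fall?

0

198·17 = 3366.
Dividing 3366 by 24 gives quotient 140 and remainder 6.
(18 + 6) mod 24 = 0.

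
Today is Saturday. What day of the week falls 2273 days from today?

Thursday

2273 − 324·7 = 5, so 2273 ≡ 5 (mod 7).
Saturday + 5 days → Thursday.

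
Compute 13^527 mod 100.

17

By repeated squaring mod 100: 13^1≡13, 13^2≡69, 13^4≡61, 13^8≡21, 13^16≡41, 13^32≡81, 13^64≡61, 13^128≡21, 13^256≡41, 13^512≡81.
527 = 1 + 2 + 4 + 8 + 512, so 13^527 ≡ 13·69·61·21·81 ≡ 17 (mod 100).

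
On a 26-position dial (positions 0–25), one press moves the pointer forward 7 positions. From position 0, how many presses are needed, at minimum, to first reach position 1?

15

7·15 = 105 = 4·26 + 1, so 7⁻¹ ≡ 15 (mod 26).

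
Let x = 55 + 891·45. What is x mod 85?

891·45 = 40095.
40095 mod 85 = 60 (since 471·85 = 40035).
(55 + 60) mod 85 = 30.

30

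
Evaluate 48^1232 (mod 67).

By repeated squaring mod 67: 48^1≡48, 48^2≡26, 48^4≡6, 48^8≡36, 48^16≡23, 48^32≡60, 48^64≡49, 48^128≡56, 48^256≡54, 48^512≡35, 48^1024≡19.
1232 = 16 + 64 + 128 + 1024, so 48^1232 ≡ 23·49·56·19 ≡ 29 (mod 67).

29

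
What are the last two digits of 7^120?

By repeated squaring mod 100: 7^1≡7, 7^2≡49, 7^4≡1, 7^8≡1, 7^16≡1, 7^32≡1, 7^64≡1.
Since 120 = 8 + 16 + 32 + 64 in binary, 7^120 ≡ 1·1·1·1 ≡ 1 (mod 100).

01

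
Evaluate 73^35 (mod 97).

Successive squares of 73 mod 97: 73^1≡73, 73^2≡91, 73^4≡36, 73^8≡35, 73^16≡61, 73^32≡35.
35 = 1 + 2 + 32, so 73^35 ≡ 73·91·35 ≡ 93 (mod 97).

93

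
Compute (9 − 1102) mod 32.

1102 = 34·32 + 14, so 1102 mod 32 = 14.
(9 − 14) mod 32 = 27.

27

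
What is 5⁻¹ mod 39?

5·8 = 40 = 1·39 + 1, so 5⁻¹ ≡ 8 (mod 39).

8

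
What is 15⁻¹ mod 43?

43 = 2·15 + 13
15 = 1·13 + 2
13 = 6·2 + 1
2 = 2·1 + 0
Back-substituting gives 15·23 ≡ 1 (mod 43).

23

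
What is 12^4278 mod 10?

The units digit of 12^n cycles with period 4: 2, 4, 8, 6, …
4278 mod 4 = 2, so the last digit matches 2^2 = 4.

4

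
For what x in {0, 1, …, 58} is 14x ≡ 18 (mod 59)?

35

The inverse of 14 mod 59 is 38 (since 14·38 = 532 ≡ 1).
So x ≡ 38·18 = 684 ≡ 35 (mod 59).
Check: 14·35 = 490 = 8·59 + 18.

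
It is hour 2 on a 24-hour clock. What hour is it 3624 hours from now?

3624 − 151·24 = 0, so 3624 ≡ 0 (mod 24).
(2 + 0) mod 24 = 2.

2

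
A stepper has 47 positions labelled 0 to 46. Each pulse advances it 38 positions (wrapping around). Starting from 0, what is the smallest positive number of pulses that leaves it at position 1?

38·26 = 988 = 21·47 + 1, so 38⁻¹ ≡ 26 (mod 47).

26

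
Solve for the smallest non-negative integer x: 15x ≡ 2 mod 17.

The inverse of 15 mod 17 is 8 (since 15·8 = 120 ≡ 1).
Multiplying both sides by 8: x ≡ 8·2 = 16 ≡ 16 (mod 17).
Check: 15·16 = 240 = 14·17 + 2.

16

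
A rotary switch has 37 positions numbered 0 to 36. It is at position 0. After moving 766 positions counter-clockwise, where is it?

11

Dividing 766 by 37 gives quotient 20 and remainder 26.
(0 − 26) mod 37 = 11.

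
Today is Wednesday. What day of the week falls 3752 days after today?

3752 − 536·7 = 0, so 3752 ≡ 0 (mod 7).
Wednesday + 0 days → Wednesday.

Wednesday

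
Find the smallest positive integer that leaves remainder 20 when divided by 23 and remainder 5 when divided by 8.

181

x ≡ 5 (mod 8) gives x ∈ {5, 13, 21, 29, 37, 45, 53, 61, …}.
The first of these with x mod 23 = 20 is 181.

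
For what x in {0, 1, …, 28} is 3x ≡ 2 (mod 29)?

The inverse of 3 mod 29 is 10 (since 3·10 = 30 ≡ 1).
Multiplying both sides by 10: x ≡ 10·2 = 20 ≡ 20 (mod 29).

20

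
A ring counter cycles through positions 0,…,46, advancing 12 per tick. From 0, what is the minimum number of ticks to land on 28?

The inverse of 12 mod 47 is 4 (since 12·4 = 48 ≡ 1).
Multiplying both sides by 4: x ≡ 4·28 = 112 ≡ 18 (mod 47).

18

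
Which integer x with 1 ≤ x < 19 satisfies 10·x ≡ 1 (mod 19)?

19 = 1·10 + 9
10 = 1·9 + 1
9 = 9·1 + 0
Back-substituting gives 10·2 ≡ 1 (mod 19).

2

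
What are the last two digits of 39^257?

79

Square-and-reduce mod 100: 39^1≡39, 39^2≡21, 39^4≡41, 39^8≡81, 39^16≡61, 39^32≡21, 39^64≡41, 39^128≡81, 39^256≡61.
257 = 1 + 256, so 39^257 ≡ 39·61 ≡ 79 (mod 100).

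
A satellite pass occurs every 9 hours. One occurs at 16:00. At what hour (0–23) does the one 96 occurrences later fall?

96·9 = 864.
864 = 36·24 + 0, so 864 mod 24 = 0.
(16 + 0) mod 24 = 16.

16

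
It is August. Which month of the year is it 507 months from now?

507 mod 12 = 3 (since 42·12 = 504).
August + 3 months → November.

November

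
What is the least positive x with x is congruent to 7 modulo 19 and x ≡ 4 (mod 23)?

Since 23·5 ≡ 1 (mod 19), take x = 4 + 23·((7−4)·5 mod 19) = 4 + 23·15 = 349.
Check: 349 mod 19 = 7, 349 mod 23 = 4.

349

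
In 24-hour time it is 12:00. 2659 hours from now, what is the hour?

7

2659 = 110·24 + 19, so 2659 mod 24 = 19.
(12 + 19) mod 24 = 7.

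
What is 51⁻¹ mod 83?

51·70 = 3570 = 43·83 + 1, so 51⁻¹ ≡ 70 (mod 83).

70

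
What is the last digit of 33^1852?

Powers of 3 mod 10 repeat with period 4: 3, 9, 7, 1.
1852 mod 4 = 0, so the last digit matches 3^4 = 1.

1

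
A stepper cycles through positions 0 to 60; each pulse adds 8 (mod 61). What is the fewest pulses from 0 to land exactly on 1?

8·23 = 184 = 3·61 + 1, so 8⁻¹ ≡ 23 (mod 61).

23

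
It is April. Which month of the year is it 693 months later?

January

693 mod 12 = 9 (since 57·12 = 684).
April + 9 months → January.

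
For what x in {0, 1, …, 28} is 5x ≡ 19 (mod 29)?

5⁻¹ ≡ 6 (mod 29) because 5·6 = 30 = 1·29 + 1.
So x ≡ 6·19 = 114 ≡ 27 (mod 29).

27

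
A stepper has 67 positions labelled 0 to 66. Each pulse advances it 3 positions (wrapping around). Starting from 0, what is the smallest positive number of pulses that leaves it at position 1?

45

67 = 22·3 + 1
3 = 3·1 + 0
Back-substituting gives 3·45 ≡ 1 (mod 67).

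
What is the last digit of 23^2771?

The units digit of 23^n cycles with period 4: 3, 9, 7, 1, …
2771 leaves remainder 3 on division by 4, so 23^2771 ends in 7.

7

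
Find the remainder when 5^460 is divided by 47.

1

By repeated squaring mod 47: 5^1≡5, 5^2≡25, 5^4≡14, 5^8≡8, 5^16≡17, 5^32≡7, 5^64≡2, 5^128≡4, 5^256≡16.
Since 460 = 4 + 8 + 64 + 128 + 256 in binary, 5^460 ≡ 14·8·2·4·16 ≡ 1 (mod 47).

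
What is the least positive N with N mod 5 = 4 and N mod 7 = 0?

14

x ≡ 4 (mod 5) gives x ∈ {4, 9, 14}.
The first of these with x mod 7 = 0 is 14.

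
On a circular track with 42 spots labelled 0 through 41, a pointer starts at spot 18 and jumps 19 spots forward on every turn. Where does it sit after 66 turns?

66·19 = 1254.
1254 mod 42 = 36 (since 29·42 = 1218).
(18 + 36) mod 42 = 12.

12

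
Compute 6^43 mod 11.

7

Square-and-reduce mod 11: 6^1≡6, 6^2≡3, 6^4≡9, 6^8≡4, 6^16≡5, 6^32≡3.
43 = 1 + 2 + 8 + 32, so 6^43 ≡ 6·3·4·3 ≡ 7 (mod 11).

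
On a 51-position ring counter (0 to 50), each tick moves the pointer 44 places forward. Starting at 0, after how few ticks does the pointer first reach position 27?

The inverse of 44 mod 51 is 29 (since 44·29 = 1276 ≡ 1).
Multiplying both sides by 29: x ≡ 29·27 = 783 ≡ 18 (mod 51).

18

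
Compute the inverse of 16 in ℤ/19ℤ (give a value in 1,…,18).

6

19 = 1·16 + 3
16 = 5·3 + 1
3 = 3·1 + 0
Back-substituting gives 16·6 ≡ 1 (mod 19).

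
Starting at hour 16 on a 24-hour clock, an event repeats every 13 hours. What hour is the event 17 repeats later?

17·13 = 221.
Dividing 221 by 24 gives quotient 9 and remainder 5.
(16 + 5) mod 24 = 21.

21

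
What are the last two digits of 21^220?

01

By repeated squaring mod 100: 21^1≡21, 21^2≡41, 21^4≡81, 21^8≡61, 21^16≡21, 21^32≡41, 21^64≡81, 21^128≡61.
Since 220 = 4 + 8 + 16 + 64 + 128 in binary, 21^220 ≡ 81·61·21·81·61 ≡ 1 (mod 100).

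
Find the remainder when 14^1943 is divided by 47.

Successive squares of 14 mod 47: 14^1≡14, 14^2≡8, 14^4≡17, 14^8≡7, 14^16≡2, 14^32≡4, 14^64≡16, 14^128≡21, 14^256≡18, 14^512≡42, 14^1024≡25.
1943 = 1 + 2 + 4 + 16 + 128 + 256 + 512 + 1024, so 14^1943 ≡ 14·8·17·2·21·18·42·25 ≡ 32 (mod 47).

32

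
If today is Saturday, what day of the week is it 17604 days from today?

17604 = 2514·7 + 6, so 17604 mod 7 = 6.
Saturday + 6 days → Friday.

Friday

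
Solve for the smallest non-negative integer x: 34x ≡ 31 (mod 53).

34⁻¹ ≡ 39 (mod 53) because 34·39 = 1326 = 25·53 + 1.
Multiplying both sides by 39: x ≡ 39·31 = 1209 ≡ 43 (mod 53).
Check: 34·43 = 1462 = 27·53 + 31.

43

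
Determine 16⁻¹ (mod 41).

18

16·18 = 288 = 7·41 + 1, so 16⁻¹ ≡ 18 (mod 41).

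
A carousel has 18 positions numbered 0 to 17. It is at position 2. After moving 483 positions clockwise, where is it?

17

483 = 26·18 + 15, so 483 mod 18 = 15.
(2 + 15) mod 18 = 17.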